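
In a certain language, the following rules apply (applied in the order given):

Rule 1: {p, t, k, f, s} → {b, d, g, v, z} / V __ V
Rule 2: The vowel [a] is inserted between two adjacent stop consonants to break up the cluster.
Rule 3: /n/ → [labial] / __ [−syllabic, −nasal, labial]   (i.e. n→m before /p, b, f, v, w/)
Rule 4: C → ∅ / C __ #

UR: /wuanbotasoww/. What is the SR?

wuambodazow

Rule 1 (intervocalic voicing): /t/ is a voiceless obstruent between vowels /o/ and /a/, so it voices to [d]. /s/ is a voiceless obstruent between vowels /a/ and /o/, so it voices to [z]. /wuanbotasoww/ → wuanbodazoww.
Rule 2 (stop-cluster a-epenthesis): no segment meets the environment; /wuanbodazoww/ is unchanged.
Rule 3 (nasal place assimilation): /n/ precedes the labial consonant /b/, so it assimilates in place to [m]. /wuanbodazoww/ → wuambodazoww.
Rule 4 (final cluster simplification): /w/ is the second consonant of a word-final cluster /ww/, so it deletes. /wuambodazoww/ → wuambodazow.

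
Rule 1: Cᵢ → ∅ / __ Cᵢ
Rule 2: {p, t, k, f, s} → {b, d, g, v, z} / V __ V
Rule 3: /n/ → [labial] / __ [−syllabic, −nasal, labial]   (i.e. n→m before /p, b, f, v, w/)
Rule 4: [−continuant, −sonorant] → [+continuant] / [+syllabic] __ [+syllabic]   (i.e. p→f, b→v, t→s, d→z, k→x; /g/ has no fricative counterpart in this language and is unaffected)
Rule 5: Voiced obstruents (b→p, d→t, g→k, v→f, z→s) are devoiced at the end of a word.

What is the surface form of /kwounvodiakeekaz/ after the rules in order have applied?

kwoumvoziageegas

Rule 1 (degemination): no segment meets the environment; /kwounvodiakeekaz/ is unchanged.
Rule 2 (intervocalic voicing): /k/ is a voiceless obstruent between vowels /a/ and /e/, so it voices to [g]. /k/ is a voiceless obstruent between vowels /e/ and /a/, so it voices to [g]. /kwounvodiakeekaz/ → kwounvodiageegaz.
Rule 3 (nasal place assimilation): /n/ precedes the labial consonant /v/, so it assimilates in place to [m]. /kwounvodiageegaz/ → kwoumvodiageegaz.
Rule 4 (intervocalic spirantization): /d/ is a stop between vowels /o/ and /i/, so it spirantizes to the fricative [z]. /kwoumvodiageegaz/ → kwoumvoziageegaz.
Rule 5 (final devoicing): /z/ is a voiced obstruent in word-final position, so it devoices to [s]. /kwoumvoziageegaz/ → kwoumvoziageegas.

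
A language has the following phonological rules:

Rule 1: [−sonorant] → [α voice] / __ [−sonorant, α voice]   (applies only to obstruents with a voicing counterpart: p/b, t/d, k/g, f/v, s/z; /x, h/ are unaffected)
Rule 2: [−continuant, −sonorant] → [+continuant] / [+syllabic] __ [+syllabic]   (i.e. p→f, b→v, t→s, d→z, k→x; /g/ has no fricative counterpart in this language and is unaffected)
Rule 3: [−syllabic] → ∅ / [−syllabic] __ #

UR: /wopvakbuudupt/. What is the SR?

Rule 1 (regressive voicing assimilation): /p/ precedes the voiced obstruent /v/, so it voices to [b] by assimilation. /k/ precedes the voiced obstruent /b/, so it voices to [g] by assimilation. /wopvakbuudupt/ → wobvagbuudupt.
Rule 2 (intervocalic spirantization): /d/ is a stop between vowels /u/ and /u/, so it spirantizes to the fricative [z]. /wobvagbuudupt/ → wobvagbuuzupt.
Rule 3 (final cluster simplification): /t/ is the second consonant of a word-final cluster /pt/, so it deletes. /wobvagbuuzupt/ → wobvagbuuzup.

wobvagbuuzup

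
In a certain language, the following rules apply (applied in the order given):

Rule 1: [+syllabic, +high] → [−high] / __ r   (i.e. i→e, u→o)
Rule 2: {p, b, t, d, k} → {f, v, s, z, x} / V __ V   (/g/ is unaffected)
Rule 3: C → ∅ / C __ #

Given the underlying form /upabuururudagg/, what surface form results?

ufavuororuzag

Rule 1 (pre-rhotic lowering): /u/ is a high vowel immediately before /r/, so it lowers to [o]. /u/ is a high vowel immediately before /r/, so it lowers to [o]. /upabuururudagg/ → upabuororudagg.
Rule 2 (intervocalic spirantization): /p/ is a stop between vowels /u/ and /a/, so it spirantizes to the fricative [f]. /b/ is a stop between vowels /a/ and /u/, so it spirantizes to the fricative [v]. /d/ is a stop between vowels /u/ and /a/, so it spirantizes to the fricative [z]. /upabuororudagg/ → ufavuororuzagg.
Rule 3 (final cluster simplification): /g/ is the second consonant of a word-final cluster /gg/, so it deletes. /ufavuororuzagg/ → ufavuororuzag.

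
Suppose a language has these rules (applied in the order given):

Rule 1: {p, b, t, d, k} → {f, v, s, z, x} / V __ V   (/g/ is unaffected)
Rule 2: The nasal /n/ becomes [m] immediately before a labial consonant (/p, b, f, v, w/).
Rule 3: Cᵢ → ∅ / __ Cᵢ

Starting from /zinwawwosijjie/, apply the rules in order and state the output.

Rule 1 (intervocalic spirantization): no segment meets the environment; /zinwawwosijjie/ is unchanged.
Rule 2 (nasal place assimilation): /n/ precedes the labial consonant /w/, so it assimilates in place to [m]. /zinwawwosijjie/ → zimwawwosijjie.
Rule 3 (degemination): /ww/ is a geminate; the first /w/ deletes. /jj/ is a geminate; the first /j/ deletes. /zimwawwosijjie/ → zimwawosijie.

zimwawosijie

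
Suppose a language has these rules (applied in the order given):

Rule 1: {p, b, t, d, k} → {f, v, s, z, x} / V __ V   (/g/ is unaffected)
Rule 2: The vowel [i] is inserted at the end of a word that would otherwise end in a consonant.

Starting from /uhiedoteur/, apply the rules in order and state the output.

uhiezoseuri

Rule 1 (intervocalic spirantization): /d/ is a stop between vowels /e/ and /o/, so it spirantizes to the fricative [z]. /t/ is a stop between vowels /o/ and /e/, so it spirantizes to the fricative [s]. /uhiedoteur/ → uhiezoseur.
Rule 2 (final i-epenthesis): the form ends in the consonant /r/, so [i] is inserted word-finally. /uhiezoseur/ → uhiezoseuri.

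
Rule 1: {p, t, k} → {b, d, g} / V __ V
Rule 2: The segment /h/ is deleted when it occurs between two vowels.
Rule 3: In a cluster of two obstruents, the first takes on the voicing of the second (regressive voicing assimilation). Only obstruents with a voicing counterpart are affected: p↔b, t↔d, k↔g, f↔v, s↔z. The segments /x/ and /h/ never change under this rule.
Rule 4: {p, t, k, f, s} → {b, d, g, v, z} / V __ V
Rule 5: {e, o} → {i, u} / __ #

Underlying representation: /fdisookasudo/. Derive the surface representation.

Rule 1 (intervocalic voicing): /k/ is a voiceless stop between vowels /o/ and /a/, so it voices to [g]. /fdisookasudo/ → fdisoogasudo.
Rule 2 (intervocalic h-deletion): no segment meets the environment; /fdisoogasudo/ is unchanged.
Rule 3 (regressive voicing assimilation): /f/ precedes the voiced obstruent /d/, so it voices to [v] by assimilation. /fdisoogasudo/ → vdisoogasudo.
Rule 4 (intervocalic voicing): /s/ is a voiceless obstruent between vowels /i/ and /o/, so it voices to [z]. /s/ is a voiceless obstruent between vowels /a/ and /u/, so it voices to [z]. /vdisoogasudo/ → vdizoogazudo.
Rule 5 (final vowel raising): /o/ is a mid vowel in word-final position, so it raises to [u]. /vdizoogazudo/ → vdizoogazudu.

vdizoogazudu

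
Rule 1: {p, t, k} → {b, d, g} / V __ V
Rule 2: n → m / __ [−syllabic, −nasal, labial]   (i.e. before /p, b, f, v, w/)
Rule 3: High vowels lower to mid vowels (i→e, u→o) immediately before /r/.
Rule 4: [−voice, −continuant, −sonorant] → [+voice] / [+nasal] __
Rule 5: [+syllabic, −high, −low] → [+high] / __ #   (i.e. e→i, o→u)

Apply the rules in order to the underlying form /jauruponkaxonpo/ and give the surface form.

Rule 1 (intervocalic voicing): /p/ is a voiceless stop between vowels /u/ and /o/, so it voices to [b]. /jauruponkaxonpo/ → jaurubonkaxonpo.
Rule 2 (nasal place assimilation): /n/ precedes the labial consonant /p/, so it assimilates in place to [m]. /jaurubonkaxonpo/ → jaurubonkaxompo.
Rule 3 (pre-rhotic lowering): /u/ is a high vowel immediately before /r/, so it lowers to [o]. /jaurubonkaxompo/ → jaorubonkaxompo.
Rule 4 (post-nasal voicing): /k/ is a voiceless stop immediately after the nasal /n/, so it voices to [g]. /p/ is a voiceless stop immediately after the nasal /m/, so it voices to [b]. /jaorubonkaxompo/ → jaorubongaxombo.
Rule 5 (final vowel raising): /o/ is a mid vowel in word-final position, so it raises to [u]. /jaorubongaxombo/ → jaorubongaxombu.

jaorubongaxombu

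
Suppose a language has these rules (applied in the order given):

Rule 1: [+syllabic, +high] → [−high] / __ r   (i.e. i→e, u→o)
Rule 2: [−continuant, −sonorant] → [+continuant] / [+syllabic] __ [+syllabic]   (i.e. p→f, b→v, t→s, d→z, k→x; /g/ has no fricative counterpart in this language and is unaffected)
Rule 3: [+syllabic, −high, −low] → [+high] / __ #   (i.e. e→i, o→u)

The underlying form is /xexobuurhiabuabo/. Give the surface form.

Rule 1 (pre-rhotic lowering): /u/ is a high vowel immediately before /r/, so it lowers to [o]. /xexobuurhiabuabo/ → xexobuorhiabuabo.
Rule 2 (intervocalic spirantization): /b/ is a stop between vowels /o/ and /u/, so it spirantizes to the fricative [v]. /b/ is a stop between vowels /a/ and /u/, so it spirantizes to the fricative [v]. /b/ is a stop between vowels /a/ and /o/, so it spirantizes to the fricative [v]. /xexobuorhiabuabo/ → xexovuorhiavuavo.
Rule 3 (final vowel raising): /o/ is a mid vowel in word-final position, so it raises to [u]. /xexovuorhiavuavo/ → xexovuorhiavuavu.

xexovuorhiavuavu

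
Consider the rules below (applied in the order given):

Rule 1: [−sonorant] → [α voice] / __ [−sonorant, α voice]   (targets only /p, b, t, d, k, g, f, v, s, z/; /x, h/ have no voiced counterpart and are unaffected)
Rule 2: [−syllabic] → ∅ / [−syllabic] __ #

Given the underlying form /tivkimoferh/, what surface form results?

tifkimofer

Rule 1 (regressive voicing assimilation): /v/ precedes the voiceless obstruent /k/, so it devoices to [f] by assimilation. /tivkimoferh/ → tifkimoferh.
Rule 2 (final cluster simplification): /h/ is the second consonant of a word-final cluster /rh/, so it deletes. /tifkimoferh/ → tifkimofer.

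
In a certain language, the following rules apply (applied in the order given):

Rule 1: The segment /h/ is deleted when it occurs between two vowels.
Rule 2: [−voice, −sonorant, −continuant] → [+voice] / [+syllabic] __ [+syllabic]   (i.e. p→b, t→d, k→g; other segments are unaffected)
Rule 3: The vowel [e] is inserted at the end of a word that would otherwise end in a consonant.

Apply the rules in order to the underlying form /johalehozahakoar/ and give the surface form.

Rule 1 (intervocalic h-deletion): /h/ occurs between vowels /o/ and /a/, so it deletes. /h/ occurs between vowels /e/ and /o/, so it deletes. /h/ occurs between vowels /a/ and /a/, so it deletes. /johalehozahakoar/ → joaleozaakoar.
Rule 2 (intervocalic voicing): /k/ is a voiceless stop between vowels /a/ and /o/, so it voices to [g]. /joaleozaakoar/ → joaleozaagoar.
Rule 3 (final e-epenthesis): the form ends in the consonant /r/, so [e] is inserted word-finally. /joaleozaagoar/ → joaleozaagoare.

joaleozaagoare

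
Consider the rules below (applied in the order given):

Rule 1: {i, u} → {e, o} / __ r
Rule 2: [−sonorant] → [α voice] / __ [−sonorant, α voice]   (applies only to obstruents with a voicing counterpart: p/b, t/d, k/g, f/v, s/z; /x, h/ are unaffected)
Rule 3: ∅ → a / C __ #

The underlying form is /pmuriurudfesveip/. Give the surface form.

pmoriorutfezveipa

Rule 1 (pre-rhotic lowering): /u/ is a high vowel immediately before /r/, so it lowers to [o]. /u/ is a high vowel immediately before /r/, so it lowers to [o]. /pmuriurudfesveip/ → pmoriorudfesveip.
Rule 2 (regressive voicing assimilation): /d/ precedes the voiceless obstruent /f/, so it devoices to [t] by assimilation. /s/ precedes the voiced obstruent /v/, so it voices to [z] by assimilation. /pmoriorudfesveip/ → pmoriorutfezveip.
Rule 3 (final a-epenthesis): the form ends in the consonant /p/, so [a] is inserted word-finally. /pmoriorutfezveip/ → pmoriorutfezveipa.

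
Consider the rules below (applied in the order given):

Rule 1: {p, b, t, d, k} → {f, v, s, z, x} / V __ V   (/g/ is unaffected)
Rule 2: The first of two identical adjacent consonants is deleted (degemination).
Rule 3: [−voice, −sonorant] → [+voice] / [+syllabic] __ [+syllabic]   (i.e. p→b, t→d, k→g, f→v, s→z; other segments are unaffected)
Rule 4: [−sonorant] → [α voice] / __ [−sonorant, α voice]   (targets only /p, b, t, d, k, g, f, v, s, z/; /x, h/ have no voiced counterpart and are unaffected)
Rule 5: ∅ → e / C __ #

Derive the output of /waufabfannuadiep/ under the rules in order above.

wauvapfanuaziepe

Rule 1 (intervocalic spirantization): /d/ is a stop between vowels /a/ and /i/, so it spirantizes to the fricative [z]. /waufabfannuadiep/ → waufabfannuaziep.
Rule 2 (degemination): /nn/ is a geminate; the first /n/ deletes. /waufabfannuaziep/ → waufabfanuaziep.
Rule 3 (intervocalic voicing): /f/ is a voiceless obstruent between vowels /u/ and /a/, so it voices to [v]. /waufabfanuaziep/ → wauvabfanuaziep.
Rule 4 (regressive voicing assimilation): /b/ precedes the voiceless obstruent /f/, so it devoices to [p] by assimilation. /wauvabfanuaziep/ → wauvapfanuaziep.
Rule 5 (final e-epenthesis): the form ends in the consonant /p/, so [e] is inserted word-finally. /wauvapfanuaziep/ → wauvapfanuaziepe.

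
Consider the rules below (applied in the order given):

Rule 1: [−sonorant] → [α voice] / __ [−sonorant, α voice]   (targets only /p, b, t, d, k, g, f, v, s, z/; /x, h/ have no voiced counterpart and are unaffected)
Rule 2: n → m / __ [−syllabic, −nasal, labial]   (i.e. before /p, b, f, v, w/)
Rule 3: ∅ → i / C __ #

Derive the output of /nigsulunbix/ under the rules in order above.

niksulumbixi

Rule 1 (regressive voicing assimilation): /g/ precedes the voiceless obstruent /s/, so it devoices to [k] by assimilation. /nigsulunbix/ → niksulunbix.
Rule 2 (nasal place assimilation): /n/ precedes the labial consonant /b/, so it assimilates in place to [m]. /niksulunbix/ → niksulumbix.
Rule 3 (final i-epenthesis): the form ends in the consonant /x/, so [i] is inserted word-finally. /niksulumbix/ → niksulumbixi.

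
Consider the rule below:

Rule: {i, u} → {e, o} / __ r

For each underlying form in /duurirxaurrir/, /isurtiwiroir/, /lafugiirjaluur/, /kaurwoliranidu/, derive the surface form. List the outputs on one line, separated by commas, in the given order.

duorerxaorrer, isortiweroer, lafugierjaluor, kaorwoleranidu

/duurirxaurrir/: /u/ is a high vowel immediately before /r/, so it lowers to [o]. /i/ is a high vowel immediately before /r/, so it lowers to [e]. /u/ is a high vowel immediately before /r/, so it lowers to [o]. /i/ is a high vowel immediately before /r/, so it lowers to [e]. → [duorerxaorrer].
/isurtiwiroir/: /u/ is a high vowel immediately before /r/, so it lowers to [o]. /i/ is a high vowel immediately before /r/, so it lowers to [e]. /i/ is a high vowel immediately before /r/, so it lowers to [e]. → [isortiweroer].
/lafugiirjaluur/: /i/ is a high vowel immediately before /r/, so it lowers to [e]. /u/ is a high vowel immediately before /r/, so it lowers to [o]. → [lafugierjaluor].
/kaurwoliranidu/: /u/ is a high vowel immediately before /r/, so it lowers to [o]. /i/ is a high vowel immediately before /r/, so it lowers to [e]. → [kaorwoleranidu].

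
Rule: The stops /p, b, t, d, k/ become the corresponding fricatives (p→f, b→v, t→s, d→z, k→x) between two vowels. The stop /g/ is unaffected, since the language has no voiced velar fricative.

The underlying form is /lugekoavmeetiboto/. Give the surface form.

lugexoavmeesivoso

/k/ is a stop between vowels /e/ and /o/, so it spirantizes to the fricative [x].
/t/ is a stop between vowels /e/ and /i/, so it spirantizes to the fricative [s].
/b/ is a stop between vowels /i/ and /o/, so it spirantizes to the fricative [v].
/t/ is a stop between vowels /o/ and /o/, so it spirantizes to the fricative [s].
Surface form: [lugexoavmeesivoso].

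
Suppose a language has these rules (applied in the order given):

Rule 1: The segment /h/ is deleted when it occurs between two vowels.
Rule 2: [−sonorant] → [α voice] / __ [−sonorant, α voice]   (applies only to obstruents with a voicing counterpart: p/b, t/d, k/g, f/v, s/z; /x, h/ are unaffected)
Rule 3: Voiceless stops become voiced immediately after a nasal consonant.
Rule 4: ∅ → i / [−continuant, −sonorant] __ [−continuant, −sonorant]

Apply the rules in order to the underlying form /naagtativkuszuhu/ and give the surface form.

Rule 1 (intervocalic h-deletion): /h/ occurs between vowels /u/ and /u/, so it deletes. /naagtativkuszuhu/ → naagtativkuszuu.
Rule 2 (regressive voicing assimilation): /g/ precedes the voiceless obstruent /t/, so it devoices to [k] by assimilation. /v/ precedes the voiceless obstruent /k/, so it devoices to [f] by assimilation. /s/ precedes the voiced obstruent /z/, so it voices to [z] by assimilation. /naagtativkuszuu/ → naaktatifkuzzuu.
Rule 3 (post-nasal voicing): no segment meets the environment; /naaktatifkuzzuu/ is unchanged.
Rule 4 (stop-cluster i-epenthesis): /k/ and /t/ form a stop–stop cluster, so [i] is inserted between them. /naaktatifkuzzuu/ → naakitatifkuzzuu.

naakitatifkuzzuu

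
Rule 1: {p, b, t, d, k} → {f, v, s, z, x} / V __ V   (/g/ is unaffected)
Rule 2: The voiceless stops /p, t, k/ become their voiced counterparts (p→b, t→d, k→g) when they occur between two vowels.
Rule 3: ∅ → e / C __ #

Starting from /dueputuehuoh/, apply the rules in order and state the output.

duefusuehuohe

Rule 1 (intervocalic spirantization): /p/ is a stop between vowels /e/ and /u/, so it spirantizes to the fricative [f]. /t/ is a stop between vowels /u/ and /u/, so it spirantizes to the fricative [s]. /dueputuehuoh/ → duefusuehuoh.
Rule 2 (intervocalic voicing): no segment meets the environment; /duefusuehuoh/ is unchanged.
Rule 3 (final e-epenthesis): the form ends in the consonant /h/, so [e] is inserted word-finally. /duefusuehuoh/ → duefusuehuohe.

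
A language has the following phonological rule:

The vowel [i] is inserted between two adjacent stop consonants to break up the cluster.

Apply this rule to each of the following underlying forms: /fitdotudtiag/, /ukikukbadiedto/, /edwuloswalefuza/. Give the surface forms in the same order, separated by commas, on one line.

/fitdotudtiag/: /t/ and /d/ form a stop–stop cluster, so [i] is inserted between them. /d/ and /t/ form a stop–stop cluster, so [i] is inserted between them. → [fitidotuditiag].
/ukikukbadiedto/: /k/ and /b/ form a stop–stop cluster, so [i] is inserted between them. /d/ and /t/ form a stop–stop cluster, so [i] is inserted between them. → [ukikukibadiedito].
/edwuloswalefuza/: the rule's environment is not met; surfaces unchanged as [edwuloswalefuza].

fitidotuditiag, ukikukibadiedito, edwuloswalefuza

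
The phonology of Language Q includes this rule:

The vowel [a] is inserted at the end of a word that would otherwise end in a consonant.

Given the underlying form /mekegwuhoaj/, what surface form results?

the form ends in the consonant /j/, so [a] is inserted word-finally.
Surface form: [mekegwuhoaja].

mekegwuhoaja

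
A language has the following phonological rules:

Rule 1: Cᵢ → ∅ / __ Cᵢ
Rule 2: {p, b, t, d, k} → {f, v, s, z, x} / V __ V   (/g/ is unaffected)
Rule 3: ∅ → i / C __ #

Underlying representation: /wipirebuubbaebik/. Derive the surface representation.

wifirevuuvaeviki

Rule 1 (degemination): /bb/ is a geminate; the first /b/ deletes. /wipirebuubbaebik/ → wipirebuubaebik.
Rule 2 (intervocalic spirantization): /p/ is a stop between vowels /i/ and /i/, so it spirantizes to the fricative [f]. /b/ is a stop between vowels /e/ and /u/, so it spirantizes to the fricative [v]. /b/ is a stop between vowels /u/ and /a/, so it spirantizes to the fricative [v]. /b/ is a stop between vowels /e/ and /i/, so it spirantizes to the fricative [v]. /wipirebuubaebik/ → wifirevuuvaevik.
Rule 3 (final i-epenthesis): the form ends in the consonant /k/, so [i] is inserted word-finally. /wifirevuuvaevik/ → wifirevuuvaeviki.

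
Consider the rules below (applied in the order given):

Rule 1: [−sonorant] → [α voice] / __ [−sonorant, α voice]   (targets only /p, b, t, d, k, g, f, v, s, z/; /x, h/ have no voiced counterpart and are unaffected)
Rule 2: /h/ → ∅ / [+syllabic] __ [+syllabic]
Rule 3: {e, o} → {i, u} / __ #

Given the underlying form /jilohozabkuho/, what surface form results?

jiloozapkuu

Rule 1 (regressive voicing assimilation): /b/ precedes the voiceless obstruent /k/, so it devoices to [p] by assimilation. /jilohozabkuho/ → jilohozapkuho.
Rule 2 (intervocalic h-deletion): /h/ occurs between vowels /o/ and /o/, so it deletes. /h/ occurs between vowels /u/ and /o/, so it deletes. /jilohozapkuho/ → jiloozapkuo.
Rule 3 (final vowel raising): /o/ is a mid vowel in word-final position, so it raises to [u]. /jiloozapkuo/ → jiloozapkuu.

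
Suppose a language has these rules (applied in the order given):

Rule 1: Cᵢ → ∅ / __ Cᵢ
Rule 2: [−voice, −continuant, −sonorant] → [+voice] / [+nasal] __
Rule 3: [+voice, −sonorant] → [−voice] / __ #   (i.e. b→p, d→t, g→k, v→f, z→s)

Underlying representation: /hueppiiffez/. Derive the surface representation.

Rule 1 (degemination): /pp/ is a geminate; the first /p/ deletes. /ff/ is a geminate; the first /f/ deletes. /hueppiiffez/ → huepiifez.
Rule 2 (post-nasal voicing): no segment meets the environment; /huepiifez/ is unchanged.
Rule 3 (final devoicing): /z/ is a voiced obstruent in word-final position, so it devoices to [s]. /huepiifez/ → huepiifes.

huepiifes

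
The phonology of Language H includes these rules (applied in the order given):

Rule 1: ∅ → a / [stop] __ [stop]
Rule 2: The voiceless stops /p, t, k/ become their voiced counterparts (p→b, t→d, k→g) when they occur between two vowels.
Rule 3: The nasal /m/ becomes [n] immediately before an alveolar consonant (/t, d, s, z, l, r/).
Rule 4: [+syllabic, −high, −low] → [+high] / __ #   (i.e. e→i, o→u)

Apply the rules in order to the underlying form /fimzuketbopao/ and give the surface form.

Rule 1 (stop-cluster a-epenthesis): /t/ and /b/ form a stop–stop cluster, so [a] is inserted between them. /fimzuketbopao/ → fimzuketabopao.
Rule 2 (intervocalic voicing): /k/ is a voiceless stop between vowels /u/ and /e/, so it voices to [g]. /t/ is a voiceless stop between vowels /e/ and /a/, so it voices to [d]. /p/ is a voiceless stop between vowels /o/ and /a/, so it voices to [b]. /fimzuketabopao/ → fimzugedabobao.
Rule 3 (nasal place assimilation): /m/ precedes the alveolar consonant /z/, so it assimilates in place to [n]. /fimzugedabobao/ → finzugedabobao.
Rule 4 (final vowel raising): /o/ is a mid vowel in word-final position, so it raises to [u]. /finzugedabobao/ → finzugedabobau.

finzugedabobau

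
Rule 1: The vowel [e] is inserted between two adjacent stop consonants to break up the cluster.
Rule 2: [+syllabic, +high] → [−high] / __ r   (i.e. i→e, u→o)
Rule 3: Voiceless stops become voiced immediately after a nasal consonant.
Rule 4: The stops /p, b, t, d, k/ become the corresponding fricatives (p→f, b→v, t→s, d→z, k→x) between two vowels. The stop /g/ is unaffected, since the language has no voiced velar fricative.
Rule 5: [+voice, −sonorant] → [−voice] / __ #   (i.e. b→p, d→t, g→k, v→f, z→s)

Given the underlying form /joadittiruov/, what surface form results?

joaziseseruof

Rule 1 (stop-cluster e-epenthesis): /t/ and /t/ form a stop–stop cluster, so [e] is inserted between them. /joadittiruov/ → joaditetiruov.
Rule 2 (pre-rhotic lowering): /i/ is a high vowel immediately before /r/, so it lowers to [e]. /joaditetiruov/ → joaditeteruov.
Rule 3 (post-nasal voicing): no segment meets the environment; /joaditeteruov/ is unchanged.
Rule 4 (intervocalic spirantization): /d/ is a stop between vowels /a/ and /i/, so it spirantizes to the fricative [z]. /t/ is a stop between vowels /i/ and /e/, so it spirantizes to the fricative [s]. /t/ is a stop between vowels /e/ and /e/, so it spirantizes to the fricative [s]. /joaditeteruov/ → joaziseseruov.
Rule 5 (final devoicing): /v/ is a voiced obstruent in word-final position, so it devoices to [f]. /joaziseseruov/ → joaziseseruof.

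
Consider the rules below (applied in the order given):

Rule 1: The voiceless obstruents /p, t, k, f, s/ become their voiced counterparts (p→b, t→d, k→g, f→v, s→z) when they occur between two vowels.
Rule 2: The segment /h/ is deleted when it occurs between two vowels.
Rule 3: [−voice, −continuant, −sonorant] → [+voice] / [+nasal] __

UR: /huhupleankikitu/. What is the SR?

huupleangigidu

Rule 1 (intervocalic voicing): /k/ is a voiceless obstruent between vowels /i/ and /i/, so it voices to [g]. /t/ is a voiceless obstruent between vowels /i/ and /u/, so it voices to [d]. /huhupleankikitu/ → huhupleankigidu.
Rule 2 (intervocalic h-deletion): /h/ occurs between vowels /u/ and /u/, so it deletes. /huhupleankigidu/ → huupleankigidu.
Rule 3 (post-nasal voicing): /k/ is a voiceless stop immediately after the nasal /n/, so it voices to [g]. /huupleankigidu/ → huupleangigidu.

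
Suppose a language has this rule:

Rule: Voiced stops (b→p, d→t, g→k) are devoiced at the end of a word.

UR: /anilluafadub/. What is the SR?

anilluafadup

/b/ is a voiced stop in word-final position, so it devoices to [p].
The other instance of /d/ does not occur in the required environment and remains unchanged.
Surface form: [anilluafadup].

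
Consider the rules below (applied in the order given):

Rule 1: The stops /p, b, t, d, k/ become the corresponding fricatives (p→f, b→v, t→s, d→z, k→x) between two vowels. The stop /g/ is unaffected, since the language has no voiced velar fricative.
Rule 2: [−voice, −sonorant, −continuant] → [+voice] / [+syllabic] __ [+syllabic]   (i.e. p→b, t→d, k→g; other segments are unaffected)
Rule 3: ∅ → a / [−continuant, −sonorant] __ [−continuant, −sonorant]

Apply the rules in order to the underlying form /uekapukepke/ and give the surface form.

Rule 1 (intervocalic spirantization): /k/ is a stop between vowels /e/ and /a/, so it spirantizes to the fricative [x]. /p/ is a stop between vowels /a/ and /u/, so it spirantizes to the fricative [f]. /k/ is a stop between vowels /u/ and /e/, so it spirantizes to the fricative [x]. /uekapukepke/ → uexafuxepke.
Rule 2 (intervocalic voicing): no segment meets the environment; /uexafuxepke/ is unchanged.
Rule 3 (stop-cluster a-epenthesis): /p/ and /k/ form a stop–stop cluster, so [a] is inserted between them. /uexafuxepke/ → uexafuxepake.

uexafuxepake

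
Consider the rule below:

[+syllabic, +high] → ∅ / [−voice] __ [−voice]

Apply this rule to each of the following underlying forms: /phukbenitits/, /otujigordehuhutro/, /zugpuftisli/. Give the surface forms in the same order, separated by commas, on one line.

/phukbenitits/: /u/ is a high vowel flanked by voiceless consonants /h/ and /k/, so it deletes. /i/ is a high vowel flanked by voiceless consonants /t/ and /t/, so it deletes. → [phkbenitts].
/otujigordehuhutro/: /u/ is a high vowel flanked by voiceless consonants /h/ and /h/, so it deletes. /u/ is a high vowel flanked by voiceless consonants /h/ and /t/, so it deletes. → [otujigordehhtro].
/zugpuftisli/: /u/ is a high vowel flanked by voiceless consonants /p/ and /f/, so it deletes. /i/ is a high vowel flanked by voiceless consonants /t/ and /s/, so it deletes. → [zugpftsli].

phkbenitts, otujigordehhtro, zugpftsli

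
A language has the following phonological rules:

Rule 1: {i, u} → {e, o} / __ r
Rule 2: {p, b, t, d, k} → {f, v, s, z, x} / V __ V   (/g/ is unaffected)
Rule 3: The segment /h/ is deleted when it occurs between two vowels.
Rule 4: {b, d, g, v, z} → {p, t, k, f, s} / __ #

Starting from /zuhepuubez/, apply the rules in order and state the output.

Rule 1 (pre-rhotic lowering): no segment meets the environment; /zuhepuubez/ is unchanged.
Rule 2 (intervocalic spirantization): /p/ is a stop between vowels /e/ and /u/, so it spirantizes to the fricative [f]. /b/ is a stop between vowels /u/ and /e/, so it spirantizes to the fricative [v]. /zuhepuubez/ → zuhefuuvez.
Rule 3 (intervocalic h-deletion): /h/ occurs between vowels /u/ and /e/, so it deletes. /zuhefuuvez/ → zuefuuvez.
Rule 4 (final devoicing): /z/ is a voiced obstruent in word-final position, so it devoices to [s]. /zuefuuvez/ → zuefuuves.

zuefuuves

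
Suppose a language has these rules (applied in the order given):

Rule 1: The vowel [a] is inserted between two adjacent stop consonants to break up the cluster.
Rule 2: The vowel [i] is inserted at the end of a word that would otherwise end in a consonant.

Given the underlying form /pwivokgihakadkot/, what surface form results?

Rule 1 (stop-cluster a-epenthesis): /k/ and /g/ form a stop–stop cluster, so [a] is inserted between them. /d/ and /k/ form a stop–stop cluster, so [a] is inserted between them. /pwivokgihakadkot/ → pwivokagihakadakot.
Rule 2 (final i-epenthesis): the form ends in the consonant /t/, so [i] is inserted word-finally. /pwivokagihakadakot/ → pwivokagihakadakoti.

pwivokagihakadakoti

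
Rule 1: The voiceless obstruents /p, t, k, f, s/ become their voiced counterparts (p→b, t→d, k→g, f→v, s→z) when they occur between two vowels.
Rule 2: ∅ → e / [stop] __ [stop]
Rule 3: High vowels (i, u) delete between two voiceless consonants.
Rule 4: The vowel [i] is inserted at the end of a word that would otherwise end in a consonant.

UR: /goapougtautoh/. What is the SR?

Rule 1 (intervocalic voicing): /p/ is a voiceless obstruent between vowels /a/ and /o/, so it voices to [b]. /t/ is a voiceless obstruent between vowels /u/ and /o/, so it voices to [d]. /goapougtautoh/ → goabougtaudoh.
Rule 2 (stop-cluster e-epenthesis): /g/ and /t/ form a stop–stop cluster, so [e] is inserted between them. /goabougtaudoh/ → goabougetaudoh.
Rule 3 (high vowel syncope): no segment meets the environment; /goabougetaudoh/ is unchanged.
Rule 4 (final i-epenthesis): the form ends in the consonant /h/, so [i] is inserted word-finally. /goabougetaudoh/ → goabougetaudohi.

goabougetaudohi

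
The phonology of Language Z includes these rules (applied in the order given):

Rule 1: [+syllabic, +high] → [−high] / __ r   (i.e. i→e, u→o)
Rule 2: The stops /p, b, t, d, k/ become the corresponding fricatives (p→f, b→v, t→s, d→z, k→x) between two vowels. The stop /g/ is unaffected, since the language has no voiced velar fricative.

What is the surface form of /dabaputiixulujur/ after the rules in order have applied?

davafusiixulujor

Rule 1 (pre-rhotic lowering): /u/ is a high vowel immediately before /r/, so it lowers to [o]. /dabaputiixulujur/ → dabaputiixulujor.
Rule 2 (intervocalic spirantization): /b/ is a stop between vowels /a/ and /a/, so it spirantizes to the fricative [v]. /p/ is a stop between vowels /a/ and /u/, so it spirantizes to the fricative [f]. /t/ is a stop between vowels /u/ and /i/, so it spirantizes to the fricative [s]. /dabaputiixulujor/ → davafusiixulujor.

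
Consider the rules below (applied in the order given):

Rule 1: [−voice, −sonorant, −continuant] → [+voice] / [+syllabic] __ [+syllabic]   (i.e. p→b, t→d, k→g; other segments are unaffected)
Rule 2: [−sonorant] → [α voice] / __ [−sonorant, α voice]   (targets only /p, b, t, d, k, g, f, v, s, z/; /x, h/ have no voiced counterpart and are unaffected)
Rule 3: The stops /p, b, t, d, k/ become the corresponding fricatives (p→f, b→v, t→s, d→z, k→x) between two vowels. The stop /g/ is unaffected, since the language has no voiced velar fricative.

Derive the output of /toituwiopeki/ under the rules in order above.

Rule 1 (intervocalic voicing): /t/ is a voiceless stop between vowels /i/ and /u/, so it voices to [d]. /p/ is a voiceless stop between vowels /o/ and /e/, so it voices to [b]. /k/ is a voiceless stop between vowels /e/ and /i/, so it voices to [g]. /toituwiopeki/ → toiduwiobegi.
Rule 2 (regressive voicing assimilation): no segment meets the environment; /toiduwiobegi/ is unchanged.
Rule 3 (intervocalic spirantization): /d/ is a stop between vowels /i/ and /u/, so it spirantizes to the fricative [z]. /b/ is a stop between vowels /o/ and /e/, so it spirantizes to the fricative [v]. /toiduwiobegi/ → toizuwiovegi.

toizuwiovegi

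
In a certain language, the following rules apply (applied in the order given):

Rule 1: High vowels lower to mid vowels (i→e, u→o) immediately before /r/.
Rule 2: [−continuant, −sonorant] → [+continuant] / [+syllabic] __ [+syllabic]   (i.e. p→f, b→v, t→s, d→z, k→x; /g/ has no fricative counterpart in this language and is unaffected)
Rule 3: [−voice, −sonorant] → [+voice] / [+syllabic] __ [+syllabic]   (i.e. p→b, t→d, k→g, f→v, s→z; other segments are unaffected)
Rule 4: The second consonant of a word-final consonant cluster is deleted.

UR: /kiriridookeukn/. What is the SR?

Rule 1 (pre-rhotic lowering): /i/ is a high vowel immediately before /r/, so it lowers to [e]. /i/ is a high vowel immediately before /r/, so it lowers to [e]. /kiriridookeukn/ → kereridookeukn.
Rule 2 (intervocalic spirantization): /d/ is a stop between vowels /i/ and /o/, so it spirantizes to the fricative [z]. /k/ is a stop between vowels /o/ and /e/, so it spirantizes to the fricative [x]. /kereridookeukn/ → kererizooxeukn.
Rule 3 (intervocalic voicing): no segment meets the environment; /kererizooxeukn/ is unchanged.
Rule 4 (final cluster simplification): /n/ is the second consonant of a word-final cluster /kn/, so it deletes. /kererizooxeukn/ → kererizooxeuk.

kererizooxeuk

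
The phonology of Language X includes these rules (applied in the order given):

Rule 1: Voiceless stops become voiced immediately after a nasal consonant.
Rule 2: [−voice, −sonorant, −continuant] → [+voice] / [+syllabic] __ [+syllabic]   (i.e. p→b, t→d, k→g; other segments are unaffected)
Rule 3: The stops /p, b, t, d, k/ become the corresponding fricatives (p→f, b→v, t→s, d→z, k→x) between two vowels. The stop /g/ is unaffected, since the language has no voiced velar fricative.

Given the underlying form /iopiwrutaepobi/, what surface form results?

Rule 1 (post-nasal voicing): no segment meets the environment; /iopiwrutaepobi/ is unchanged.
Rule 2 (intervocalic voicing): /p/ is a voiceless stop between vowels /o/ and /i/, so it voices to [b]. /t/ is a voiceless stop between vowels /u/ and /a/, so it voices to [d]. /p/ is a voiceless stop between vowels /e/ and /o/, so it voices to [b]. /iopiwrutaepobi/ → iobiwrudaebobi.
Rule 3 (intervocalic spirantization): /b/ is a stop between vowels /o/ and /i/, so it spirantizes to the fricative [v]. /d/ is a stop between vowels /u/ and /a/, so it spirantizes to the fricative [z]. /b/ is a stop between vowels /e/ and /o/, so it spirantizes to the fricative [v]. /b/ is a stop between vowels /o/ and /i/, so it spirantizes to the fricative [v]. /iobiwrudaebobi/ → ioviwruzaevovi.

ioviwruzaevovi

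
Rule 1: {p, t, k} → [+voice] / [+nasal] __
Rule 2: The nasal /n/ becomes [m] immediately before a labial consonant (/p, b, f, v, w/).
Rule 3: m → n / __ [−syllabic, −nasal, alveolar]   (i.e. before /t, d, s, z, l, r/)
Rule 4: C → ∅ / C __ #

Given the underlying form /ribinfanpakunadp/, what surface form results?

Rule 1 (post-nasal voicing): /p/ is a voiceless stop immediately after the nasal /n/, so it voices to [b]. /ribinfanpakunadp/ → ribinfanbakunadp.
Rule 2 (nasal place assimilation): /n/ precedes the labial consonant /f/, so it assimilates in place to [m]. /n/ precedes the labial consonant /b/, so it assimilates in place to [m]. /ribinfanbakunadp/ → ribimfambakunadp.
Rule 3 (nasal place assimilation): no segment meets the environment; /ribimfambakunadp/ is unchanged.
Rule 4 (final cluster simplification): /p/ is the second consonant of a word-final cluster /dp/, so it deletes. /ribimfambakunadp/ → ribimfambakunad.

ribimfambakunad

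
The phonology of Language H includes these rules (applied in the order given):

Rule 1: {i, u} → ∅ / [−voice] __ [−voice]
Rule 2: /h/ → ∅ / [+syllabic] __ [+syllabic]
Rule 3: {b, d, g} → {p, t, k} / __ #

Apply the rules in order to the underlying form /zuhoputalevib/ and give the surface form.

Rule 1 (high vowel syncope): /u/ is a high vowel flanked by voiceless consonants /p/ and /t/, so it deletes. /zuhoputalevib/ → zuhoptalevib.
Rule 2 (intervocalic h-deletion): /h/ occurs between vowels /u/ and /o/, so it deletes. /zuhoptalevib/ → zuoptalevib.
Rule 3 (final devoicing): /b/ is a voiced stop in word-final position, so it devoices to [p]. /zuoptalevib/ → zuoptalevip.

zuoptalevip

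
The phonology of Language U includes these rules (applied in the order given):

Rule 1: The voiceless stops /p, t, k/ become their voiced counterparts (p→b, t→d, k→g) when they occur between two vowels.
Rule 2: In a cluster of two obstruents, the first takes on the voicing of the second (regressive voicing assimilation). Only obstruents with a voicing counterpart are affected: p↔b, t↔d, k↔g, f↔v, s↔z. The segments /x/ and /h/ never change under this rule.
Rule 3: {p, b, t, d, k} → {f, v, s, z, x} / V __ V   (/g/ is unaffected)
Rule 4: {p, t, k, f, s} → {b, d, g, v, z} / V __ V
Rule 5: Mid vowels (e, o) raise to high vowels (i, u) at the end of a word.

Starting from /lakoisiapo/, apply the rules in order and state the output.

lagoiziavu

Rule 1 (intervocalic voicing): /k/ is a voiceless stop between vowels /a/ and /o/, so it voices to [g]. /p/ is a voiceless stop between vowels /a/ and /o/, so it voices to [b]. /lakoisiapo/ → lagoisiabo.
Rule 2 (regressive voicing assimilation): no segment meets the environment; /lagoisiabo/ is unchanged.
Rule 3 (intervocalic spirantization): /b/ is a stop between vowels /a/ and /o/, so it spirantizes to the fricative [v]. /lagoisiabo/ → lagoisiavo.
Rule 4 (intervocalic voicing): /s/ is a voiceless obstruent between vowels /i/ and /i/, so it voices to [z]. /lagoisiavo/ → lagoiziavo.
Rule 5 (final vowel raising): /o/ is a mid vowel in word-final position, so it raises to [u]. /lagoiziavo/ → lagoiziavu.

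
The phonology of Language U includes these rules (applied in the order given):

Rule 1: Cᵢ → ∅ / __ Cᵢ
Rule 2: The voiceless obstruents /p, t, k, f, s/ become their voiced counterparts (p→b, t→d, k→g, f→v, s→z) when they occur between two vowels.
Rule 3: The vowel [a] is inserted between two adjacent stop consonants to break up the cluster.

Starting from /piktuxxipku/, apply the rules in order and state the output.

Rule 1 (degemination): /xx/ is a geminate; the first /x/ deletes. /piktuxxipku/ → piktuxipku.
Rule 2 (intervocalic voicing): no segment meets the environment; /piktuxipku/ is unchanged.
Rule 3 (stop-cluster a-epenthesis): /k/ and /t/ form a stop–stop cluster, so [a] is inserted between them. /p/ and /k/ form a stop–stop cluster, so [a] is inserted between them. /piktuxipku/ → pikatuxipaku.

pikatuxipaku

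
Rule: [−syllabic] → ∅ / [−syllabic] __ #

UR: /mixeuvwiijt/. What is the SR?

/t/ is the second consonant of a word-final cluster /jt/, so it deletes.
Surface form: [mixeuvwiij].

mixeuvwiij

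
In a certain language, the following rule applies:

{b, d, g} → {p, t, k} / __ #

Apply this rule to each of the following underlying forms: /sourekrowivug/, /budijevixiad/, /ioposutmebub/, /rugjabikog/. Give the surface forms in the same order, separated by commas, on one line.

sourekrowivuk, budijevixiat, ioposutmebup, rugjabikok

/sourekrowivug/: /g/ is a voiced stop in word-final position, so it devoices to [k]. → [sourekrowivuk].
/budijevixiad/: /d/ is a voiced stop in word-final position, so it devoices to [t]. → [budijevixiat].
/ioposutmebub/: /b/ is a voiced stop in word-final position, so it devoices to [p]. → [ioposutmebup].
/rugjabikog/: /g/ is a voiced stop in word-final position, so it devoices to [k]. → [rugjabikok].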